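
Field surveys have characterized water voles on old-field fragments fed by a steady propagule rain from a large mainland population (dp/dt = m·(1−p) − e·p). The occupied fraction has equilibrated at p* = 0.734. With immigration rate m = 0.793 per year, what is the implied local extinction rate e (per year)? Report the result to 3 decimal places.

0.287

At equilibrium m(1−p*) = e·p*, so e = m(1−p*)/p*.
e = 0.793 × 0.2660 / 0.734 = 0.2874.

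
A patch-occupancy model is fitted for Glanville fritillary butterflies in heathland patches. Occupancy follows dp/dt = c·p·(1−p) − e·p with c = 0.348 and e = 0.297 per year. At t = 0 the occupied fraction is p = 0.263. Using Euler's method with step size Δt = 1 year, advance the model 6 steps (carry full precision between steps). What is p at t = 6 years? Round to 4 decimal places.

0.2155

Update rule: p ← p + [c·p·(1−p) − e·p]·Δt with Δt = 1.
step 1: Δp = -0.01066, p = 0.25234
step 2: Δp = -0.00929, p = 0.24305
step 3: Δp = -0.00816, p = 0.23489
step 4: Δp = -0.00722, p = 0.22767
step 5: Δp = -0.00643, p = 0.22124
step 6: Δp = -0.00575, p = 0.21549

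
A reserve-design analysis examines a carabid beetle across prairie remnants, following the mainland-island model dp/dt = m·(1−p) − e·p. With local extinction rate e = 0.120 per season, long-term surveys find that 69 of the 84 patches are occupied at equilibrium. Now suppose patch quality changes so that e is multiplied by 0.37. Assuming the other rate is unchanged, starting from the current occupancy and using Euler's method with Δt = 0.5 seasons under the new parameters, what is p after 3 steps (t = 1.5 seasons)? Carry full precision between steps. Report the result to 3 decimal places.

Observed p* = 69/84 = 0.82143.
Balance m(1−p*) = e·p* gives m = e·p*/(1−p*) = 0.120×0.82143/0.17857 = 0.55200.
Starting from p₀ = 0.82143; update p ← p + (dp/dt)·Δt with the new parameters.
p: 0.82143 → 0.85248  (Δp = +0.03105)
p: 0.85248 → 0.87427  (Δp = +0.02179)
p: 0.87427 → 0.88956  (Δp = +0.01529)

0.890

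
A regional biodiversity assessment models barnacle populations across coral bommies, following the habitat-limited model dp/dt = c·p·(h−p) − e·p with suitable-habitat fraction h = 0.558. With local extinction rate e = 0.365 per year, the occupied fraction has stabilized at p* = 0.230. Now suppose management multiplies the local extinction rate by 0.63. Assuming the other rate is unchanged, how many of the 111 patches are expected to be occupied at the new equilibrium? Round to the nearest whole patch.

39

Balance c(h−p*) = e gives c = e/(0.558 − 0.23000) = 0.365/0.32800 = 1.11280.
New p* = 0.558 − e/c = 0.558 − 0.22995/1.11280 = 0.35136.
Expected occupied = 111 × 0.35136 = 39.00 ≈ 39.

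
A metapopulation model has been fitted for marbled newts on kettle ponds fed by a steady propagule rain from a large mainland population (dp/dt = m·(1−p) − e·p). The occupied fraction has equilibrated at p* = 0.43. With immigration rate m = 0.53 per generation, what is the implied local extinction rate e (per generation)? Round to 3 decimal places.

At equilibrium m(1−p*) = e·p*, so e = m(1−p*)/p*.
e = 0.53 × 0.5700 / 0.43 = 0.7026.

0.703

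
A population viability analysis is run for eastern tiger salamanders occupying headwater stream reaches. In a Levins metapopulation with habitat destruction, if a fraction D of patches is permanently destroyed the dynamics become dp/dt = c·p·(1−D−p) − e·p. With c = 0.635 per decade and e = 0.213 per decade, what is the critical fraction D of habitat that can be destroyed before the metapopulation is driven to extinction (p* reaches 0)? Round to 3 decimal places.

The nontrivial equilibrium is p* = (1−D) − e/c; extinction occurs when this hits zero.
So D_crit = 1 − e/c = 1 − 0.213/0.635 = 1 − 0.3354 = 0.6646.
This equals the undisturbed p*, a classic result of Lande's extension.

0.665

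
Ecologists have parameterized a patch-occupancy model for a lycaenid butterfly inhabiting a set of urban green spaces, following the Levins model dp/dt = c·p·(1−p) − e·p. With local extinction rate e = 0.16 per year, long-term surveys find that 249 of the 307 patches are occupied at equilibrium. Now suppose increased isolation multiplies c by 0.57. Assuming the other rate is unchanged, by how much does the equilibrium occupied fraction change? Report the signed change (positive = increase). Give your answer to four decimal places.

-0.1425

Observed p* = 249/307 = 0.81107.
Balance c(1−p*) = e gives c = e/(1 − 0.81107) = 0.16/0.18893 = 0.84687.
New p* = 1 − e/c = 1 − 0.16000/0.48272 = 0.66854.
Δp* = 0.66854 − 0.81107 = -0.14253.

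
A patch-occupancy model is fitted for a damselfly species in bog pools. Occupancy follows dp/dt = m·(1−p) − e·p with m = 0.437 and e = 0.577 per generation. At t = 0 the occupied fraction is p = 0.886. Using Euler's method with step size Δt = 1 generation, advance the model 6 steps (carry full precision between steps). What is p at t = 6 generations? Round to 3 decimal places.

Update rule: p ← p + [m·(1−p) − e·p]·Δt with Δt = 1.
p: 0.88600 → 0.42460  (Δp = -0.46140)
p: 0.42460 → 0.43106  (Δp = +0.00646)
p: 0.43106 → 0.43097  (Δp = -0.00009)
p: 0.43097 → 0.43097  (Δp = +0.00000)
p: 0.43097 → 0.43097  (Δp = -0.00000)
p: 0.43097 → 0.43097  (Δp = +0.00000)

0.431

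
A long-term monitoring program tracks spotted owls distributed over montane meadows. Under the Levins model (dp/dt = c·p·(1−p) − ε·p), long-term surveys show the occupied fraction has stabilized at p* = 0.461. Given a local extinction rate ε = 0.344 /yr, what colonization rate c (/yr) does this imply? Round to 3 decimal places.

0.638

At equilibrium c(1−p*) = ε, so c = ε/(1−p*).
c = 0.344/(1 − 0.461) = 0.344/0.5390 = 0.6382.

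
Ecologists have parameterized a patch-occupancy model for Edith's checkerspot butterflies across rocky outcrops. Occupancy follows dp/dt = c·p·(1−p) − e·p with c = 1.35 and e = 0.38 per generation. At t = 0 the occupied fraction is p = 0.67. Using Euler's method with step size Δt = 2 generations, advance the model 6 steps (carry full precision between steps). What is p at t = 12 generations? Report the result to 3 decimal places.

0.688

Update rule: p ← p + [c·p·(1−p) − e·p]·Δt with Δt = 2.
t = 2: p = 0.67000 + (+0.08777) = 0.75777
t = 4: p = 0.75777 + (-0.08031) = 0.67746
t = 6: p = 0.67746 + (+0.07510) = 0.75256
t = 8: p = 0.75256 + (-0.06917) = 0.68339
t = 10: p = 0.68339 + (+0.06482) = 0.74821
t = 12: p = 0.74821 + (-0.05998) = 0.68823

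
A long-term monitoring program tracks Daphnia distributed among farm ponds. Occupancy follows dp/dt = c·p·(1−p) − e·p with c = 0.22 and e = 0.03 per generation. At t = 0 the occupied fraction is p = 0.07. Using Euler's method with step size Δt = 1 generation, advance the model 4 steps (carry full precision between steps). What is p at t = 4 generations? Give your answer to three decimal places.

Update rule: p ← p + [c·p·(1−p) − e·p]·Δt with Δt = 1.
p: 0.07000 → 0.08222  (Δp = +0.01222)
p: 0.08222 → 0.09636  (Δp = +0.01413)
p: 0.09636 → 0.11262  (Δp = +0.01627)
p: 0.11262 → 0.13123  (Δp = +0.01861)

0.131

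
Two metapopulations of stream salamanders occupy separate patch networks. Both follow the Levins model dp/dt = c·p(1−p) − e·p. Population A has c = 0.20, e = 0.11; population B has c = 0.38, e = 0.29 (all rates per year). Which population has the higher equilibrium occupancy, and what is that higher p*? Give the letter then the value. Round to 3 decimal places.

A: p*_A = 1 − 0.11/0.20 = 0.4500.
B: p*_B = 1 − 0.29/0.38 = 0.2368.
A is higher at 0.4500.

A, 0.450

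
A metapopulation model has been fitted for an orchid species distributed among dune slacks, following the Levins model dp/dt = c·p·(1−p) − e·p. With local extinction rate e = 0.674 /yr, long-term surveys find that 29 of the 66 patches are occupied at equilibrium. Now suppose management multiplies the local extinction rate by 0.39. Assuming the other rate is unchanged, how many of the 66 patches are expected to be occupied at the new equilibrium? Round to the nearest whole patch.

Observed p* = 29/66 = 0.43939.
Balance c(1−p*) = e gives c = e/(1 − 0.43939) = 0.674/0.56061 = 1.20226.
New p* = 1 − e/c = 1 − 0.26286/1.20226 = 0.78136.
Expected occupied = 66 × 0.78136 = 51.57 ≈ 52.

52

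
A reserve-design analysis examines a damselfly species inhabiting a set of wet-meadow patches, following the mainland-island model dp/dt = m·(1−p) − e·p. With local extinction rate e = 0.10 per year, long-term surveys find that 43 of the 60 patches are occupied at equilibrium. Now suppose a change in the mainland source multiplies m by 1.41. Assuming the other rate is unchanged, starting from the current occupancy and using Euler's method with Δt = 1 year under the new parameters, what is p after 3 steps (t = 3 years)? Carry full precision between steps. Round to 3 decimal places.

Observed p* = 43/60 = 0.71667.
Balance m(1−p*) = e·p* gives m = e·p*/(1−p*) = 0.10×0.71667/0.28333 = 0.25294.
Starting from p₀ = 0.71667; update p ← p + (dp/dt)·Δt with the new parameters.
step 1: Δp = +0.02938, p = 0.74605
step 2: Δp = +0.01597, p = 0.76202
step 3: Δp = +0.00867, p = 0.77069

0.771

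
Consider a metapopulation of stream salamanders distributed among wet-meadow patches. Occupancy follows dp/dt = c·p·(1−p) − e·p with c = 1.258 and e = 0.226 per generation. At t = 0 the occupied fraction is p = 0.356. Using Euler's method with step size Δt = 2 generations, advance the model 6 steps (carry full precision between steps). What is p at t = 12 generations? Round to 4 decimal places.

0.8747

Update rule: p ← p + [c·p·(1−p) − e·p]·Δt with Δt = 2.
step 1: Δp = +0.41592, p = 0.77192
step 2: Δp = +0.09406, p = 0.86598
step 3: Δp = -0.09942, p = 0.76656
step 4: Δp = +0.10374, p = 0.87030
step 5: Δp = -0.10938, p = 0.76092
step 6: Δp = +0.11377, p = 0.87470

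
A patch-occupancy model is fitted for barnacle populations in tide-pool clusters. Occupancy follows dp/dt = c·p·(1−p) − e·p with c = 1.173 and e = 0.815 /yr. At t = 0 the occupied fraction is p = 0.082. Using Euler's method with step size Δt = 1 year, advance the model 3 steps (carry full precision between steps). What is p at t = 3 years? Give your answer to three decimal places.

0.155

Update rule: p ← p + [c·p·(1−p) − e·p]·Δt with Δt = 1.
p: 0.08200 → 0.10347  (Δp = +0.02147)
p: 0.10347 → 0.12795  (Δp = +0.02448)
p: 0.12795 → 0.15456  (Δp = +0.02660)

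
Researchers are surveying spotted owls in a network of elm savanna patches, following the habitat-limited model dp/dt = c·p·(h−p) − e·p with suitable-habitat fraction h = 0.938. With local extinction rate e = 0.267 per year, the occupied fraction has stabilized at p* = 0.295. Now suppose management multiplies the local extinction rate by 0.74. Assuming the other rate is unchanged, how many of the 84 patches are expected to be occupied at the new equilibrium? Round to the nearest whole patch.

Balance c(h−p*) = e gives c = e/(0.938 − 0.29500) = 0.267/0.64300 = 0.41524.
New p* = 0.938 − e/c = 0.938 − 0.19758/0.41524 = 0.46218.
Expected occupied = 84 × 0.46218 = 38.82 ≈ 39.

39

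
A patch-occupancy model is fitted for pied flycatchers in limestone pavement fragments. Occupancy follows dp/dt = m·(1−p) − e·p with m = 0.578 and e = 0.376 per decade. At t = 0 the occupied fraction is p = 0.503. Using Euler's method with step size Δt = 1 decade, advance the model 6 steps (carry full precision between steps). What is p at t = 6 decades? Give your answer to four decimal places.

0.6059

Update rule: p ← p + [m·(1−p) − e·p]·Δt with Δt = 1.
t = 1: p = 0.50300 + (+0.09814) = 0.60114
t = 2: p = 0.60114 + (+0.00451) = 0.60565
t = 3: p = 0.60565 + (+0.00021) = 0.60586
t = 4: p = 0.60586 + (+0.00001) = 0.60587
t = 5: p = 0.60587 + (+0.00000) = 0.60587
t = 6: p = 0.60587 + (+0.00000) = 0.60587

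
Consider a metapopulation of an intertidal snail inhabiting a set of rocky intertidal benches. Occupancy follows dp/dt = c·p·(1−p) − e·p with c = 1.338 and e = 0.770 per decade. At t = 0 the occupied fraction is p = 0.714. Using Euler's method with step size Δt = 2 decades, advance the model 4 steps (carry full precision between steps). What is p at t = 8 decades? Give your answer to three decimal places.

0.426

Update rule: p ← p + [c·p·(1−p) − e·p]·Δt with Δt = 2.
  1  |  dp/dt·Δt = -0.553110  |  p_1 = 0.160890
  2  |  dp/dt·Δt = +0.113501  |  p_2 = 0.274391
  3  |  dp/dt·Δt = +0.110231  |  p_3 = 0.384622
  4  |  dp/dt·Δt = +0.041059  |  p_4 = 0.425681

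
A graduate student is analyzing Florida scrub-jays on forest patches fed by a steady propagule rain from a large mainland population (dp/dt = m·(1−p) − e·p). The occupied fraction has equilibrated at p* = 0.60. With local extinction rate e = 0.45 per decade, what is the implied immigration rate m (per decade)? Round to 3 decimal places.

At equilibrium m(1−p*) = e·p*, so m = e·p*/(1−p*).
m = 0.45 × 0.60 / 0.4000 = 0.2700/0.4000 = 0.6750.

0.675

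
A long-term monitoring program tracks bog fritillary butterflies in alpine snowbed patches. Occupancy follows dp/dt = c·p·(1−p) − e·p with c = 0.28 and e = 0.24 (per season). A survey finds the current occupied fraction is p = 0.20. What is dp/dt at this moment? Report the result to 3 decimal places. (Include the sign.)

Colonization term: c·p·(1−p) = 0.28×0.20×0.8000 = 0.04480.
Extinction term: e·p = 0.04800.
dp/dt = 0.04480 − 0.04800 = -0.00320.

-0.003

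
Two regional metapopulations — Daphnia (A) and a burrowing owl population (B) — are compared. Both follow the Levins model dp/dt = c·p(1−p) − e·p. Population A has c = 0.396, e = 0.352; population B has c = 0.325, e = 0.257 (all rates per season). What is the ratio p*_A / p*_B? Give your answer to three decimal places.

A: p*_A = 1 − 0.352/0.396 = 0.1111.
B: p*_B = 1 − 0.257/0.325 = 0.2092.
p*_A / p*_B = 0.1111/0.2092 = 0.5310.

0.531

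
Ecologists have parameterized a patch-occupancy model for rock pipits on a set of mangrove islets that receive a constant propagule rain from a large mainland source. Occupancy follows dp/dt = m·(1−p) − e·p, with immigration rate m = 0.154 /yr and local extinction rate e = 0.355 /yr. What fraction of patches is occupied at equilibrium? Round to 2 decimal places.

Setting dp/dt = 0: m − m·p* = e·p*, so m = (m+e)·p*.
p* = m/(m+e) = 0.154/(0.154+0.355) = 0.154/0.5090 = 0.3026.

0.30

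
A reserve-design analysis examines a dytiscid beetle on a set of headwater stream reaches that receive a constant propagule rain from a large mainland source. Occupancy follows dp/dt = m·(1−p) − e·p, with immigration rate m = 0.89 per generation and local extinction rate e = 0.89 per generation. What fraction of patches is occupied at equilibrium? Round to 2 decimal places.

Setting dp/dt = 0: m − m·p* = e·p*, so m = (m+e)·p*.
p* = m/(m+e) = 0.89/(0.89+0.89) = 0.89/1.7800 = 0.5000.

0.50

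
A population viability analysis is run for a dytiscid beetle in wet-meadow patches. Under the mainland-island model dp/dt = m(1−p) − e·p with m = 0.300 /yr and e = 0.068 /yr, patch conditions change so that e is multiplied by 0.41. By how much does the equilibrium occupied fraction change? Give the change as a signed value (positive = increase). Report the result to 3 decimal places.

Before: p* = 0.300/(0.300+0.068) = 0.8152.
After: m = 0.3, e = 0.02788; p* = 0.3/0.3279 = 0.9150.
Δp* = 0.9150 − 0.8152 = +0.0998.

0.100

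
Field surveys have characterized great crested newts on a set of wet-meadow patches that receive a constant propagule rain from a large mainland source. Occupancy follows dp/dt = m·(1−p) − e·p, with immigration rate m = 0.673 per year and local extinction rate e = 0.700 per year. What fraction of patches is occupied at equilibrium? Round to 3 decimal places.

0.490

At equilibrium the propagule rain into empty patches balances local extinction: m(1−p*) = e·p*.
p* = m/(m+e) = 0.673/(0.673+0.700) = 0.673/1.3730 = 0.4902.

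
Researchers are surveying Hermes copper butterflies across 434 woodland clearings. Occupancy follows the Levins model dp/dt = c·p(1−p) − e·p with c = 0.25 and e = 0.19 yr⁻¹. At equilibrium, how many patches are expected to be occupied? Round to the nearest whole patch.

104

p* = 1 − e/c = 1 − 0.19/0.25 = 0.2400.
Expected occupied patches = N × p* = 434 × 0.2400 = 104.16 ≈ 104.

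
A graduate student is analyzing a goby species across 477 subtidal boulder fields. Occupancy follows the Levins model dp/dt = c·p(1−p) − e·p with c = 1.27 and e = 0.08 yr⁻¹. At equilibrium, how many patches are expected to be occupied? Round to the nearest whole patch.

p* = 1 − e/c = 1 − 0.08/1.27 = 0.9370.
Expected occupied patches = N × p* = 477 × 0.9370 = 446.95 ≈ 447.

447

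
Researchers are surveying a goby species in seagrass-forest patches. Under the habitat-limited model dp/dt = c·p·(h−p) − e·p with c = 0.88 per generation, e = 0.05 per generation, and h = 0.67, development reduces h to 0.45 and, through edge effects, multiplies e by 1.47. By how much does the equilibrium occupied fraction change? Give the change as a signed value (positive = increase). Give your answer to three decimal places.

-0.247

Before: p* = h − e/c = 0.67 − 0.05/0.88 = 0.67 − 0.0568 = 0.6132.
After: c = 0.88, e = 0.0735, h = 0.45; p* = 0.45 − 0.0735/0.88 = 0.3665.
Δp* = 0.3665 − 0.6132 = -0.2467.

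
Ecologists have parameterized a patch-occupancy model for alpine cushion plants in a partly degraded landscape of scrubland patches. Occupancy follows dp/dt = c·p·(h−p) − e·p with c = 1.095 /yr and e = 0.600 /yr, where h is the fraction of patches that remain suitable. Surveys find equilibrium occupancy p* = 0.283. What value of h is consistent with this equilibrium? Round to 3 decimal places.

At equilibrium c(h−p*) = e, so h = p* + e/c.
h = 0.283 + 0.600/1.095 = 0.283 + 0.5479 = 0.8309.

0.831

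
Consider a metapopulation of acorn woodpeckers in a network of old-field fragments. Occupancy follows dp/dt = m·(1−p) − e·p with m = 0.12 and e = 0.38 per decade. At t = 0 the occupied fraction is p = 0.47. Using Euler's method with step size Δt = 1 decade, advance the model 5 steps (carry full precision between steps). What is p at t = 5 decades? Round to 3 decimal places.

0.247

Update rule: p ← p + [m·(1−p) − e·p]·Δt with Δt = 1.
step 1: Δp = -0.11500, p = 0.35500
step 2: Δp = -0.05750, p = 0.29750
step 3: Δp = -0.02875, p = 0.26875
step 4: Δp = -0.01437, p = 0.25438
step 5: Δp = -0.00719, p = 0.24719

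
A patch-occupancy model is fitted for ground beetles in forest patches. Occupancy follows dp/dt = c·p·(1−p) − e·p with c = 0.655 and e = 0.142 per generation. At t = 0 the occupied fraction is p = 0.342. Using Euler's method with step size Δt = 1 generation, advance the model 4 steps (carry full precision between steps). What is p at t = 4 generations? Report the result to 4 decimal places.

0.6903

Update rule: p ← p + [c·p·(1−p) − e·p]·Δt with Δt = 1.
p: 0.34200 → 0.44083  (Δp = +0.09883)
p: 0.44083 → 0.53969  (Δp = +0.09886)
p: 0.53969 → 0.62577  (Δp = +0.08608)
p: 0.62577 → 0.69030  (Δp = +0.06453)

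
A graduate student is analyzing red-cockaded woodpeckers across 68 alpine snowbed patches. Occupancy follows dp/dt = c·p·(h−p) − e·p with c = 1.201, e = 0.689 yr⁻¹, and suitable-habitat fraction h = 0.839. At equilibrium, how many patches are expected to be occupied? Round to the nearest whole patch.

18

p* = h − e/c = 0.839 − 0.5737 = 0.2653.
Expected occupied patches = N × p* = 68 × 0.2653 = 18.04 ≈ 18.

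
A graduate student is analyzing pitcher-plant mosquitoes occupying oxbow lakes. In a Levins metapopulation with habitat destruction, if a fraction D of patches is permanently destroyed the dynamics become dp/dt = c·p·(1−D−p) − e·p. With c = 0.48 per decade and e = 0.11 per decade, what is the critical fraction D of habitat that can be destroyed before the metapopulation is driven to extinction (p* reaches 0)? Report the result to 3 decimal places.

The nontrivial equilibrium is p* = (1−D) − e/c; extinction occurs when this hits zero.
So D_crit = 1 − e/c = 1 − 0.11/0.48 = 1 − 0.2292 = 0.7708.
This equals the undisturbed p*, a classic result of Lande's extension.

0.771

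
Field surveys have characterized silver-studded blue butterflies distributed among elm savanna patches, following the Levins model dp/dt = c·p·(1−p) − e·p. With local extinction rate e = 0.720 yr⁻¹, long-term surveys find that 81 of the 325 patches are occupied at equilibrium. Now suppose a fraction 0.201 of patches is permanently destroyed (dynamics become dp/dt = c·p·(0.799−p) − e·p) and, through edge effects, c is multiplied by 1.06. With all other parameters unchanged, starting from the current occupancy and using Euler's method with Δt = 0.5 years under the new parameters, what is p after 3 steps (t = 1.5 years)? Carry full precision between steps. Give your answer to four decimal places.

Observed p* = 81/325 = 0.24923.
Balance c(1−p*) = e gives c = e/(1 − 0.24923) = 0.720/0.75077 = 0.95902.
Starting from p₀ = 0.24923; update p ← p + (dp/dt)·Δt with the new parameters.
  1  |  dp/dt·Δt = -0.020079  |  p_1 = 0.229152
  2  |  dp/dt·Δt = -0.016123  |  p_2 = 0.213029
  3  |  dp/dt·Δt = -0.013243  |  p_3 = 0.199786

0.1998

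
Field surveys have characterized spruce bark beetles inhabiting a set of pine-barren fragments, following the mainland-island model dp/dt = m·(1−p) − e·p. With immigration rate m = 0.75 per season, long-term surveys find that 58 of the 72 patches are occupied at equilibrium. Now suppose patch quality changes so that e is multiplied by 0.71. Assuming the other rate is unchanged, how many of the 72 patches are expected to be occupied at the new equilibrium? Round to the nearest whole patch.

61

Observed p* = 58/72 = 0.80556.
Balance m(1−p*) = e·p* gives e = m(1−p*)/p* = 0.75×0.19444/0.80556 = 0.18103.
New p* = m/(m+e) = 0.75000/(0.75000+0.12853) = 0.85370.
Expected occupied = 72 × 0.85370 = 61.47 ≈ 61.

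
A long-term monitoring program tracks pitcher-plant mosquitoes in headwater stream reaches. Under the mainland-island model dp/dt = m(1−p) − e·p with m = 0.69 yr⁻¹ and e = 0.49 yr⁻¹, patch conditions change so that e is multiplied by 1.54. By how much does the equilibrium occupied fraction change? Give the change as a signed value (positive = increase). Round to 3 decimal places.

-0.107

Before: p* = 0.69/(0.69+0.49) = 0.5847.
After: m = 0.69, e = 0.7546; p* = 0.69/1.4446 = 0.4776.
Δp* = 0.4776 − 0.5847 = -0.1071.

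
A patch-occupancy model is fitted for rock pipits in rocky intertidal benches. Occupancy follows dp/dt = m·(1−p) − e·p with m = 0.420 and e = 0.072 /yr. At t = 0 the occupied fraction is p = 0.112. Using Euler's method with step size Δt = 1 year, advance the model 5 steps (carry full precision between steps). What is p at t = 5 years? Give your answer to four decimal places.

Update rule: p ← p + [m·(1−p) − e·p]·Δt with Δt = 1.
p: 0.11200 → 0.47690  (Δp = +0.36490)
p: 0.47690 → 0.66226  (Δp = +0.18537)
p: 0.66226 → 0.75643  (Δp = +0.09417)
p: 0.75643 → 0.80427  (Δp = +0.04784)
p: 0.80427 → 0.82857  (Δp = +0.02430)

0.8286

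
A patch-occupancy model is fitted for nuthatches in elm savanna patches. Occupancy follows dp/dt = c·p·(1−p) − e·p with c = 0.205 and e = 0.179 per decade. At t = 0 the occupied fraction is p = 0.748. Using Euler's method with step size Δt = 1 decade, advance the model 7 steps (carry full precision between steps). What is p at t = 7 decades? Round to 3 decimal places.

0.394

Update rule: p ← p + [c·p·(1−p) − e·p]·Δt with Δt = 1.
p: 0.74800 → 0.65275  (Δp = -0.09525)
p: 0.65275 → 0.58237  (Δp = -0.07038)
p: 0.58237 → 0.52799  (Δp = -0.05439)
p: 0.52799 → 0.48457  (Δp = -0.04342)
p: 0.48457 → 0.44903  (Δp = -0.03554)
p: 0.44903 → 0.41937  (Δp = -0.02966)
p: 0.41937 → 0.39422  (Δp = -0.02515)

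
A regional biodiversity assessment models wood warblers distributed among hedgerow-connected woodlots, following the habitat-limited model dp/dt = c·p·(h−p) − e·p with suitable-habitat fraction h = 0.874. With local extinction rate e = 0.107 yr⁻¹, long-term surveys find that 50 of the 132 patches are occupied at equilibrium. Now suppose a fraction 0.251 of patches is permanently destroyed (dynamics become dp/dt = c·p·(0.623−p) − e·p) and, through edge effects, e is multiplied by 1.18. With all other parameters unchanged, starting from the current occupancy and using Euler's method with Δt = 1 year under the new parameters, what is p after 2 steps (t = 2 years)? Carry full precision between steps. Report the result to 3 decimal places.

Observed p* = 50/132 = 0.37879.
Balance c(h−p*) = e gives c = e/(0.874 − 0.37879) = 0.107/0.49521 = 0.21607.
Starting from p₀ = 0.37879; update p ← p + (dp/dt)·Δt with the new parameters.
p: 0.37879 → 0.35095  (Δp = -0.02784)
p: 0.35095 → 0.32727  (Δp = -0.02368)

0.327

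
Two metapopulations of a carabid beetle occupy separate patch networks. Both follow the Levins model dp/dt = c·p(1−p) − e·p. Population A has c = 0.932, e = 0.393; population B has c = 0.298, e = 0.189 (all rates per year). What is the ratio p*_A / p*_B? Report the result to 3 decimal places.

A: p*_A = 1 − 0.393/0.932 = 0.5783.
B: p*_B = 1 − 0.189/0.298 = 0.3658.
p*_A / p*_B = 0.5783/0.3658 = 1.5811.

1.581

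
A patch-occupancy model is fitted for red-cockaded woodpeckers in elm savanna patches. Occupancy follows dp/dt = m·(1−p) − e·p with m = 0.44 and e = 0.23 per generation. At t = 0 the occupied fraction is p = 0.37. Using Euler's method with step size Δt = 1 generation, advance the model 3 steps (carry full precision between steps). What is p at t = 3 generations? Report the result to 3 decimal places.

0.646

Update rule: p ← p + [m·(1−p) − e·p]·Δt with Δt = 1.
step 1: Δp = +0.19210, p = 0.56210
step 2: Δp = +0.06339, p = 0.62549
step 3: Δp = +0.02092, p = 0.64641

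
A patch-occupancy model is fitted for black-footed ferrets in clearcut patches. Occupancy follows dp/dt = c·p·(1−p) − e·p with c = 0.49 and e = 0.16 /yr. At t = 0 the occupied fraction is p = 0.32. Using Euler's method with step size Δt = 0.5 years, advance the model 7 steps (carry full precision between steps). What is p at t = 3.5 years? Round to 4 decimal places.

Update rule: p ← p + [c·p·(1−p) − e·p]·Δt with Δt = 0.5.
step 1: Δp = +0.02771, p = 0.34771
step 2: Δp = +0.02775, p = 0.37546
step 3: Δp = +0.02741, p = 0.40288
step 4: Δp = +0.02671, p = 0.42959
step 5: Δp = +0.02567, p = 0.45525
step 6: Δp = +0.02434, p = 0.47959
step 7: Δp = +0.02278, p = 0.50237

0.5024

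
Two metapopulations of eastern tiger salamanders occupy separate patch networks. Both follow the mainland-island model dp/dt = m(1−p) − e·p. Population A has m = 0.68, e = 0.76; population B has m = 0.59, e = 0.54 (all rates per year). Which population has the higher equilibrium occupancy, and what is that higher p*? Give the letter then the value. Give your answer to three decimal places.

A: p*_A = m/(m+e) = 0.68/1.4400 = 0.4722.
B: p*_B = 0.59/1.1300 = 0.5221.
B is higher at 0.5221.

B, 0.522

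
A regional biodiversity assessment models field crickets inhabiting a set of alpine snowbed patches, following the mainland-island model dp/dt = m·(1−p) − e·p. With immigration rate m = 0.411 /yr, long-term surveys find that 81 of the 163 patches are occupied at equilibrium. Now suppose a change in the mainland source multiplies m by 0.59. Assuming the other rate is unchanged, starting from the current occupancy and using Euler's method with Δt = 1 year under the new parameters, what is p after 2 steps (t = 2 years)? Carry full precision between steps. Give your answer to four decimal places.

Observed p* = 81/163 = 0.49693.
Balance m(1−p*) = e·p* gives e = m(1−p*)/p* = 0.411×0.50307/0.49693 = 0.41607.
Starting from p₀ = 0.49693; update p ← p + (dp/dt)·Δt with the new parameters.
p: 0.49693 → 0.41216  (Δp = -0.08477)
p: 0.41216 → 0.38322  (Δp = -0.02894)

0.3832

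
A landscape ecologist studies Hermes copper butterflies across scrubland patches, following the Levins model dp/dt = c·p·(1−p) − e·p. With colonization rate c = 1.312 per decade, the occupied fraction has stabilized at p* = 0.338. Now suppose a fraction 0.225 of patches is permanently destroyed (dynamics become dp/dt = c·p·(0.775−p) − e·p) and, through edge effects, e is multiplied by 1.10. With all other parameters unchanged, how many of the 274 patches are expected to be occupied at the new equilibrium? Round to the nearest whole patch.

13

Balance c(1−p*) = e gives e = 1.312×(1 − 0.33800) = 0.86854.
New p* = 0.775 − e/c = 0.775 − 0.95539/1.31200 = 0.04681.
Expected occupied = 274 × 0.04681 = 12.83 ≈ 13.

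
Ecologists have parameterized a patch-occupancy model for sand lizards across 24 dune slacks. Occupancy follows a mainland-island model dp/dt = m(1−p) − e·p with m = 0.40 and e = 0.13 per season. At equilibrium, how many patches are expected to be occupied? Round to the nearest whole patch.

p* = m/(m+e) = 0.40/0.5300 = 0.7547.
Expected occupied patches = N × p* = 24 × 0.7547 = 18.11 ≈ 18.

18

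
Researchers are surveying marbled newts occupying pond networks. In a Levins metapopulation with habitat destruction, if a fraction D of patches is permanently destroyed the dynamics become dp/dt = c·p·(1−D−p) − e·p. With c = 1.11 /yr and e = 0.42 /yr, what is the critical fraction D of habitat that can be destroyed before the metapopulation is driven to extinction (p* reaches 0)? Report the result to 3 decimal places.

The nontrivial equilibrium is p* = (1−D) − e/c; extinction occurs when this hits zero.
So D_crit = 1 − e/c = 1 − 0.42/1.11 = 1 − 0.3784 = 0.6216.
This equals the undisturbed p*, a classic result of Lande's extension.

0.622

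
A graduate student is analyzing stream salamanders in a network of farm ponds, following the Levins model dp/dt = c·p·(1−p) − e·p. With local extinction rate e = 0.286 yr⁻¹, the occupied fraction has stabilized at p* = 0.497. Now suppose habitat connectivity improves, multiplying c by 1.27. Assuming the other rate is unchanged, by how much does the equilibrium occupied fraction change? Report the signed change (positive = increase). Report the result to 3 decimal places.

0.107

Balance c(1−p*) = e gives c = e/(1 − 0.49700) = 0.286/0.50300 = 0.56859.
New p* = 1 − e/c = 1 − 0.28600/0.72211 = 0.60394.
Δp* = 0.60394 − 0.49700 = +0.10694.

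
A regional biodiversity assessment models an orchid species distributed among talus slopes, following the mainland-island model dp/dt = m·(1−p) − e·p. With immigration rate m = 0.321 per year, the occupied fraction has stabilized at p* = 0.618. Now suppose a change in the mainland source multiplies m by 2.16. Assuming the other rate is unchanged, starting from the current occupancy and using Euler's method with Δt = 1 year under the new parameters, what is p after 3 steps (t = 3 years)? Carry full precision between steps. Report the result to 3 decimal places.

0.777

Balance m(1−p*) = e·p* gives e = m(1−p*)/p* = 0.321×0.38200/0.61800 = 0.19842.
Starting from p₀ = 0.61800; update p ← p + (dp/dt)·Δt with the new parameters.
  1  |  dp/dt·Δt = +0.142242  |  p_1 = 0.760242
  2  |  dp/dt·Δt = +0.015394  |  p_2 = 0.775635
  3  |  dp/dt·Δt = +0.001666  |  p_3 = 0.777301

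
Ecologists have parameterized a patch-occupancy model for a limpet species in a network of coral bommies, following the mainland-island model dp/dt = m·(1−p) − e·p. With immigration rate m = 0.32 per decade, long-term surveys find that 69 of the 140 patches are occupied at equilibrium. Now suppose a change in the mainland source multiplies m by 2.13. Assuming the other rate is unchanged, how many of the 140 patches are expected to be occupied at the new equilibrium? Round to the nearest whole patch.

94

Observed p* = 69/140 = 0.49286.
Balance m(1−p*) = e·p* gives e = m(1−p*)/p* = 0.32×0.50714/0.49286 = 0.32927.
New p* = m/(m+e) = 0.68160/(0.68160+0.32927) = 0.67427.
Expected occupied = 140 × 0.67427 = 94.40 ≈ 94.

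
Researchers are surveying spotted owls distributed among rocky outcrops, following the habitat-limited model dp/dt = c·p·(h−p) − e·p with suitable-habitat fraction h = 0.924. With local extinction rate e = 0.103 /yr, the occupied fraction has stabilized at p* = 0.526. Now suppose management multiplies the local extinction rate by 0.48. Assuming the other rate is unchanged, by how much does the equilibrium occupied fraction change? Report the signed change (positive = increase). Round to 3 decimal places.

0.207

Balance c(h−p*) = e gives c = e/(0.924 − 0.52600) = 0.103/0.39800 = 0.25879.
New p* = 0.924 − e/c = 0.924 − 0.04944/0.25879 = 0.73296.
Δp* = 0.73296 − 0.52600 = +0.20696.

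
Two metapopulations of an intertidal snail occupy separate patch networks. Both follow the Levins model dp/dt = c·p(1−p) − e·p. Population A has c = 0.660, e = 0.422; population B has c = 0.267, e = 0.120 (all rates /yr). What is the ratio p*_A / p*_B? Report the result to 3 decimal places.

0.655

A: p*_A = 1 − 0.422/0.660 = 0.3606.
B: p*_B = 1 − 0.120/0.267 = 0.5506.
p*_A / p*_B = 0.3606/0.5506 = 0.6550.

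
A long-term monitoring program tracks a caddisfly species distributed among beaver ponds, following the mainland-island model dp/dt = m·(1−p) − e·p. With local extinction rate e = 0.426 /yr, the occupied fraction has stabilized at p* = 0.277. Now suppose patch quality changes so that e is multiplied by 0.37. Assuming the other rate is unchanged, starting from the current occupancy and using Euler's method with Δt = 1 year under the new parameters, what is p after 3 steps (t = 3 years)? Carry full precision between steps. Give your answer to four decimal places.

0.4361

Balance m(1−p*) = e·p* gives m = e·p*/(1−p*) = 0.426×0.27700/0.72300 = 0.16321.
Starting from p₀ = 0.27700; update p ← p + (dp/dt)·Δt with the new parameters.
  1  |  dp/dt·Δt = +0.074341  |  p_1 = 0.351341
  2  |  dp/dt·Δt = +0.050490  |  p_2 = 0.401831
  3  |  dp/dt·Δt = +0.034291  |  p_3 = 0.436123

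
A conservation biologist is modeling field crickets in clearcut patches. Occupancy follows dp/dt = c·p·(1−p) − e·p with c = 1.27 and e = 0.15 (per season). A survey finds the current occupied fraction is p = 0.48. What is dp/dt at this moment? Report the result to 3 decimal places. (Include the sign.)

Colonization term: c·p·(1−p) = 1.27×0.48×0.5200 = 0.31699.
Extinction term: e·p = 0.07200.
dp/dt = 0.31699 − 0.07200 = 0.24499.

0.245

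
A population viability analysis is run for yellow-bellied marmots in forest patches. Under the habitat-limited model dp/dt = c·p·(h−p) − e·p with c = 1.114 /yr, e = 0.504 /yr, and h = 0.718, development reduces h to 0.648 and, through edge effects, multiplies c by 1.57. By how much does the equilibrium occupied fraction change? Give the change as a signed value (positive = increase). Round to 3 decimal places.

0.094

Before: p* = h − e/c = 0.718 − 0.504/1.114 = 0.718 − 0.4524 = 0.2656.
After: c = 1.74898, e = 0.504, h = 0.648; p* = 0.648 − 0.504/1.74898 = 0.3598.
Δp* = 0.3598 − 0.2656 = +0.0943.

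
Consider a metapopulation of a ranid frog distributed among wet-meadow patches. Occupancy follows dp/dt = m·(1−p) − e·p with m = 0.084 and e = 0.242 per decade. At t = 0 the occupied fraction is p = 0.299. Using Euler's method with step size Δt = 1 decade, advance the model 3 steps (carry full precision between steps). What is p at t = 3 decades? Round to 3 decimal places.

Update rule: p ← p + [m·(1−p) − e·p]·Δt with Δt = 1.
step 1: Δp = -0.01347, p = 0.28553
step 2: Δp = -0.00908, p = 0.27644
step 3: Δp = -0.00612, p = 0.27032

0.270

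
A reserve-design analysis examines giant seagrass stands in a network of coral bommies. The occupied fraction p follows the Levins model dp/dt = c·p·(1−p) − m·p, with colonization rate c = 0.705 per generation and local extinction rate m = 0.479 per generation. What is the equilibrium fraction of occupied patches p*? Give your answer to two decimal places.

0.32

Setting dp/dt = 0 and dividing through by p* gives c·(1−p*) = m.
So p* = 1 − m/c = 1 − 0.479/0.705 = 1 − 0.6794 = 0.3206.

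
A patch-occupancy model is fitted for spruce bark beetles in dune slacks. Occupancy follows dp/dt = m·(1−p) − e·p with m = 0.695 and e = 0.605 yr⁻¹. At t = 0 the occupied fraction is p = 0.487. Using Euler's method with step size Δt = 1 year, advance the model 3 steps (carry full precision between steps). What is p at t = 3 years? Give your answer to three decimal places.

Update rule: p ← p + [m·(1−p) − e·p]·Δt with Δt = 1.
step 1: Δp = +0.06190, p = 0.54890
step 2: Δp = -0.01857, p = 0.53033
step 3: Δp = +0.00557, p = 0.53590

0.536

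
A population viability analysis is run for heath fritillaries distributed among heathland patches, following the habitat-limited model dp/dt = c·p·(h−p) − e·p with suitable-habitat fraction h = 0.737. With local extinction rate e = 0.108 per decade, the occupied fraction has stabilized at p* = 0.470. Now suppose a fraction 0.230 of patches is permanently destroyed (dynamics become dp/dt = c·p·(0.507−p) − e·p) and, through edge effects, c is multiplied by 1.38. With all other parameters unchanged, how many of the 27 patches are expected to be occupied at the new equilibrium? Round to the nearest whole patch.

Balance c(h−p*) = e gives c = e/(0.737 − 0.47000) = 0.108/0.26700 = 0.40449.
New p* = 0.507 − e/c = 0.507 − 0.10800/0.55820 = 0.31352.
Expected occupied = 27 × 0.31352 = 8.47 ≈ 8.

8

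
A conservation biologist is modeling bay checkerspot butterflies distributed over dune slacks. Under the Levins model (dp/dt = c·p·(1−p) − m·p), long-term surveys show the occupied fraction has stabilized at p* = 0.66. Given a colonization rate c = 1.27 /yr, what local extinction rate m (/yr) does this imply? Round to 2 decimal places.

At equilibrium c(1−p*) = m.
m = 1.27 × (1 − 0.66) = 1.27 × 0.3400 = 0.4318.

0.43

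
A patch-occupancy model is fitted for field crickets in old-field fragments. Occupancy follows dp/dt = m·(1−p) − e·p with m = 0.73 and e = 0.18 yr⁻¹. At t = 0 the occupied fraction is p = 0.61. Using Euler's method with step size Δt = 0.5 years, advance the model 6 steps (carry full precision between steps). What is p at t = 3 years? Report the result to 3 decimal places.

0.797

Update rule: p ← p + [m·(1−p) − e·p]·Δt with Δt = 0.5.
t = 0.5: p = 0.61000 + (+0.08745) = 0.69745
t = 1: p = 0.69745 + (+0.04766) = 0.74511
t = 1.5: p = 0.74511 + (+0.02597) = 0.77109
t = 2: p = 0.77109 + (+0.01416) = 0.78524
t = 2.5: p = 0.78524 + (+0.00772) = 0.79296
t = 3: p = 0.79296 + (+0.00420) = 0.79716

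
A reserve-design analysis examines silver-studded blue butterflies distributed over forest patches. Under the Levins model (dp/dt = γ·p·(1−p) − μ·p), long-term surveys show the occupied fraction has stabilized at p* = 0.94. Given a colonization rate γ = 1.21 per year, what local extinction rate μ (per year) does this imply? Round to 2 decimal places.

0.07

At equilibrium γ(1−p*) = μ.
μ = 1.21 × (1 − 0.94) = 1.21 × 0.0600 = 0.0726.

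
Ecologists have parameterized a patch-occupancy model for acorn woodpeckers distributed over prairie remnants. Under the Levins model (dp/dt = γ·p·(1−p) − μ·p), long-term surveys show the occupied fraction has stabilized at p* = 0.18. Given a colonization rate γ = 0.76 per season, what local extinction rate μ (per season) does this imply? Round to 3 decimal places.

At equilibrium γ(1−p*) = μ.
μ = 0.76 × (1 − 0.18) = 0.76 × 0.8200 = 0.6232.

0.623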